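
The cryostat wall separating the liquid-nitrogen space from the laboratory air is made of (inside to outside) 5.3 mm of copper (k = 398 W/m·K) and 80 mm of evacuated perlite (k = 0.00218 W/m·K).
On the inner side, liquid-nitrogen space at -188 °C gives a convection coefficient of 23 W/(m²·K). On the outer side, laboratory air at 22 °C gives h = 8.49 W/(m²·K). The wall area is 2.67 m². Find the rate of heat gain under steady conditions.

Q ≈ 15.2 W

Series thermal resistances:
R_inner film = 1/(h_i·A) = 1/(23×2.67) = 0.01628 K/W
R_copper = L/(kA) = 0.0053/(398×2.67) = 4.987×10^-6 K/W
R_evacuated perlite = L/(kA) = 0.08/(0.00218×2.67) = 13.74 K/W
R_outer film = 1/(h_o·A) = 1/(8.49×2.67) = 0.04411 K/W
R_total = 13.8 K/W
Q = ΔT / R_total = 210 / 13.8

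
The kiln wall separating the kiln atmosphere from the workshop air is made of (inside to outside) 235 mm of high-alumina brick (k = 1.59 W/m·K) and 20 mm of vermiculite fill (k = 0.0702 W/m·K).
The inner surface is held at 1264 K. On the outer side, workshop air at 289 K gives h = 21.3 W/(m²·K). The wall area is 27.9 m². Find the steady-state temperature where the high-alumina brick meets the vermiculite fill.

T ≈ 964 K

Thermal resistances in series:
R_high-alumina brick = L/(kA) = 0.235/(1.59×27.9) = 0.005297 K/W
R_vermiculite fill = L/(kA) = 0.02/(0.0702×27.9) = 0.01021 K/W
R_outer film = 1/(h_o·A) = 1/(21.3×27.9) = 0.001683 K/W
R_total = 0.01719 K/W;  Q = ΔT/R_total = 975/0.01719 = 56710 W
T_interface = T_inner − Q·ΣR(inner→interface) = 1264 − 56700×0.005297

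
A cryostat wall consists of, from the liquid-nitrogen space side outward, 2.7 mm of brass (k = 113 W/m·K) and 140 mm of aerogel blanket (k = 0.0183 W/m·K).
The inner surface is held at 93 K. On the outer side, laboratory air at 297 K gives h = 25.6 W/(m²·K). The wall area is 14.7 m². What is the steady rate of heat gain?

Model the wall as resistances in series:
R_brass = L/(kA) = 0.0027/(113×14.7) = 1.625×10^-6 K/W
R_aerogel blanket = L/(kA) = 0.14/(0.0183×14.7) = 0.5204 K/W
R_outer film = 1/(h_o·A) = 1/(25.6×14.7) = 0.002657 K/W
R_total = 0.5231 K/W
Q = ΔT / R_total = 204 / 0.5231

Q ≈ 390 W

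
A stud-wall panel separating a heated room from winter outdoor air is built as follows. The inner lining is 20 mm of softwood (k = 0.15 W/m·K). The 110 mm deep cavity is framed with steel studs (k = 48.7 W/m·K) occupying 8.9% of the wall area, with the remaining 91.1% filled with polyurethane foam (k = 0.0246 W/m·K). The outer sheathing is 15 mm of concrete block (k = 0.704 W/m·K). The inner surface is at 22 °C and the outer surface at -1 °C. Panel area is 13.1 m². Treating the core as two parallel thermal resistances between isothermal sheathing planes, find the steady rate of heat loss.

Q ≈ 1670 W

Sheathing layers in series; stud and cavity paths in parallel between them.
R_inner = 0.02/(0.15×13.1) = 0.01018 K/W
R_stud  = 0.11/(48.7×0.089×13.1) = 0.001937 K/W
R_cav   = 0.11/(0.0246×0.911×13.1) = 0.3747 K/W
1/R_core = 1/R_stud + 1/R_cav → R_core = 0.001927 K/W
R_outer = 0.015/(0.704×13.1) = 0.001626 K/W
R_total = 0.01373 K/W
Q = ΔT/R_total = 23/0.01373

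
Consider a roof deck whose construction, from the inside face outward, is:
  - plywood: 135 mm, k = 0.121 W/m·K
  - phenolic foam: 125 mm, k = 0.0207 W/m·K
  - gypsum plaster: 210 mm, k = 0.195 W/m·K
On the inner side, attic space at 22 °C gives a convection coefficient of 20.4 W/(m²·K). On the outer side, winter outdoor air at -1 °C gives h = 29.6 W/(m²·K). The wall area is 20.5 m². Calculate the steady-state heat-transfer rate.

Thermal resistances in series:
R_inner film = 1/(h_i·A) = 1/(20.4×20.5) = 0.002391 K/W
R_plywood = L/(kA) = 0.135/(0.121×20.5) = 0.05442 K/W
R_phenolic foam = L/(kA) = 0.125/(0.0207×20.5) = 0.2946 K/W
R_gypsum plaster = L/(kA) = 0.21/(0.195×20.5) = 0.05253 K/W
R_outer film = 1/(h_o·A) = 1/(29.6×20.5) = 0.001648 K/W
R_total = 0.4056 K/W
Q = ΔT / R_total = 23 / 0.4056

Q ≈ 56.7 W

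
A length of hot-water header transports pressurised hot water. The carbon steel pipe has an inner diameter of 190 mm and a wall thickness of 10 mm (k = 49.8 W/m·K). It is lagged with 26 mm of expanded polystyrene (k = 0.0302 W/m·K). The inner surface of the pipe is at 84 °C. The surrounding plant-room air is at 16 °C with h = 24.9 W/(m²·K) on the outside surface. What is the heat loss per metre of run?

Radial resistances (cylindrical: R_cond = ln(r_o/r_i)/(2πkL), R_conv = 1/(h·2πrL)):
R_carbon steel pipe wall = ln(105/95)/(2π×49.8×1) = 3.199×10^-4 K/W
R_expanded polystyrene = ln(131/105)/(2π×0.0302×1) = 1.166 K/W
R_outer film = 1/(h_o·2πr_oL) = 1/(24.9×2π×0.131×1) = 0.04879 K/W
R_total = 1.215 K/W
Q = ΔT/R_total = 68/1.215

q′ ≈ 56 W/m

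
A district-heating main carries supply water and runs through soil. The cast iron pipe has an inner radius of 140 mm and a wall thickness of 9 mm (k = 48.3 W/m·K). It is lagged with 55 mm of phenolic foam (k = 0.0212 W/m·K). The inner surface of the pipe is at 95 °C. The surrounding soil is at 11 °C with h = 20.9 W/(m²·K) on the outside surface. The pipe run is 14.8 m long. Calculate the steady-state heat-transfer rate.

For a radial system each layer contributes R = ln(r_out/r_in)/(2πkL); films add R = 1/(hA).
R_cast iron pipe wall = ln(149/140)/(2π×48.3×14.8) = 1.387×10^-5 K/W
R_phenolic foam = ln(204/149)/(2π×0.0212×14.8) = 0.1594 K/W
R_outer film = 1/(h_o·2πr_oL) = 1/(20.9×2π×0.204×14.8) = 0.002522 K/W
R_total = 0.1619 K/W
Q = ΔT/R_total = 84/0.1619

Q ≈ 519 W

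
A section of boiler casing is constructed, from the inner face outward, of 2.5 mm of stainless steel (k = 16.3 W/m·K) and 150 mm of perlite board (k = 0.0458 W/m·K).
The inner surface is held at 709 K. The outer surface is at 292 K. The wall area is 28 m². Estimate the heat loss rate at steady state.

Q ≈ 3560 W

Treating each layer as a thermal resistance in series:
R_stainless steel = L/(kA) = 0.0025/(16.3×28) = 5.478×10^-6 K/W
R_perlite board = L/(kA) = 0.15/(0.0458×28) = 0.117 K/W
R_total = 0.117 K/W
Q = ΔT / R_total = 417 / 0.117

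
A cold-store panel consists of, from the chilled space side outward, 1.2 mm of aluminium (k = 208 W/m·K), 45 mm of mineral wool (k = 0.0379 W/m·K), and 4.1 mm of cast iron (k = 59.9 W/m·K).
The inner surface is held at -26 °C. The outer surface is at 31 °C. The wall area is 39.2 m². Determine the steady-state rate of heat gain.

Q ≈ 1880 W

Series thermal resistances:
R_aluminium = L/(kA) = 0.0012/(208×39.2) = 1.472×10^-7 K/W
R_mineral wool = L/(kA) = 0.045/(0.0379×39.2) = 0.03029 K/W
R_cast iron = L/(kA) = 0.0041/(59.9×39.2) = 1.746×10^-6 K/W
R_total = 0.03029 K/W
Q = ΔT / R_total = 57 / 0.03029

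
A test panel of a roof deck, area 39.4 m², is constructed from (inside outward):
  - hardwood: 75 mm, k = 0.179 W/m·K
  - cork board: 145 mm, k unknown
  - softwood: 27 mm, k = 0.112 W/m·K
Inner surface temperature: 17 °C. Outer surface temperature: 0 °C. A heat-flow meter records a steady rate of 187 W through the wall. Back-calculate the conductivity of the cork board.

Model the wall as resistances in series:
R_hardwood = L/(kA) = 0.075/(0.179×39.4) = 0.01063 K/W
R_softwood = L/(kA) = 0.027/(0.112×39.4) = 0.006119 K/W
Sum of known resistances R_other = 0.01675 K/W
Total R = ΔT/Q = 17/187 = 0.09091 K/W
R_cork board = R_total − R_other = 0.07416 K/W
k = L/(R·A) = 0.145/(0.07416×39.4)

k ≈ 0.0496 W/(m·K)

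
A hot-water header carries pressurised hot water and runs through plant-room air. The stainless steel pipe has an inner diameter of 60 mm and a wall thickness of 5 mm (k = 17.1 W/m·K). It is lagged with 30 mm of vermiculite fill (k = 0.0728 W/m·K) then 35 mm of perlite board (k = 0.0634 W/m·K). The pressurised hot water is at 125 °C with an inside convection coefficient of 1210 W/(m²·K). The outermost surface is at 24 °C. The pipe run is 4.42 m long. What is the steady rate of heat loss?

Q ≈ 183 W

Radial resistances (cylindrical: R_cond = ln(r_o/r_i)/(2πkL), R_conv = 1/(h·2πrL)):
R_inner film = 1/(h_i·2πr₁L) = 1/(1210×2π×0.03×4.42) = 9.92×10^-4 K/W
R_stainless steel pipe wall = ln(35/30)/(2π×17.1×4.42) = 3.246×10^-4 K/W
R_vermiculite fill = ln(65/35)/(2π×0.0728×4.42) = 0.3062 K/W
R_perlite board = ln(100/65)/(2π×0.0634×4.42) = 0.2447 K/W
R_total = 0.5522 K/W
Q = ΔT/R_total = 101/0.5522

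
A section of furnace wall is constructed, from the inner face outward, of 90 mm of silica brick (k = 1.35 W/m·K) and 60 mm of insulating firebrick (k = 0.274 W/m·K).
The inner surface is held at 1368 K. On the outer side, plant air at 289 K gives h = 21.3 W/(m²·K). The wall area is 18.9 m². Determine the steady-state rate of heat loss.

Q ≈ 61300 W

Thermal resistances in series:
R_silica brick = L/(kA) = 0.09/(1.35×18.9) = 0.003527 K/W
R_insulating firebrick = L/(kA) = 0.06/(0.274×18.9) = 0.01159 K/W
R_outer film = 1/(h_o·A) = 1/(21.3×18.9) = 0.002484 K/W
R_total = 0.0176 K/W
Q = ΔT / R_total = 1079 / 0.0176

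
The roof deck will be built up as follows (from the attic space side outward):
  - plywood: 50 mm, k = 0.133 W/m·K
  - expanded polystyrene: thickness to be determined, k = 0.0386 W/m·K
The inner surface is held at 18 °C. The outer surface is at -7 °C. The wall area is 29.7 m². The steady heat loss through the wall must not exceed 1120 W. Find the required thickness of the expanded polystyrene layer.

L ≈ 11.1 mm

Series thermal resistances:
R_plywood = L/(kA) = 0.05/(0.133×29.7) = 0.01266 K/W
Sum of the known resistances R_other = 0.01266 K/W
Required total resistance R_tot = ΔT/Q_allow = 25/1120 = 0.02232 K/W
R_expanded polystyrene = R_tot − R_other = 0.009664 K/W
L = R·k·A = 0.009664×0.0386×29.7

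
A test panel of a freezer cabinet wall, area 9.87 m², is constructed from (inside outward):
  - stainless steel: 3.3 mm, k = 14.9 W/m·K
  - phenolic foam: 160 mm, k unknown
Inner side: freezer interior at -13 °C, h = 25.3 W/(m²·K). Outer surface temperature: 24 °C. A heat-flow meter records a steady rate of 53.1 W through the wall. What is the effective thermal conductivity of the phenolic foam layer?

k ≈ 0.0234 W/(m·K)

Using the resistance-network approach (series):
R_inner film = 1/(h_i·A) = 1/(25.3×9.87) = 0.004005 K/W
R_stainless steel = L/(kA) = 0.0033/(14.9×9.87) = 2.244×10^-5 K/W
Sum of known resistances R_other = 0.004027 K/W
Total R = ΔT/Q = 37/53.1 = 0.6968 K/W
R_phenolic foam = R_total − R_other = 0.6928 K/W
k = L/(R·A) = 0.16/(0.6928×9.87)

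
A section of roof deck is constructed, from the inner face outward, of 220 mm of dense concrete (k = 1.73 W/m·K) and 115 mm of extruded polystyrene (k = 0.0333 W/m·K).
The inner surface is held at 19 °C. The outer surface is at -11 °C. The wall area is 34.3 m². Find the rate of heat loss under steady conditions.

Using the resistance-network approach (series):
R_dense concrete = L/(kA) = 0.22/(1.73×34.3) = 0.003708 K/W
R_extruded polystyrene = L/(kA) = 0.115/(0.0333×34.3) = 0.1007 K/W
R_total = 0.1044 K/W
Q = ΔT / R_total = 30 / 0.1044

Q ≈ 287 W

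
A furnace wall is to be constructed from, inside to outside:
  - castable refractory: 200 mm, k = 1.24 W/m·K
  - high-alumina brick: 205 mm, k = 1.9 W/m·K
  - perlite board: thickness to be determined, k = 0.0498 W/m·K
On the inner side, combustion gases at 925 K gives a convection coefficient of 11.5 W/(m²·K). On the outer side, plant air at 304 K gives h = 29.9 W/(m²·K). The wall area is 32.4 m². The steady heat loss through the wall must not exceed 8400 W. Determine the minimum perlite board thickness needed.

Thermal resistances in series:
R_inner film = 1/(h_i·A) = 1/(11.5×32.4) = 0.002684 K/W
R_castable refractory = L/(kA) = 0.2/(1.24×32.4) = 0.004978 K/W
R_high-alumina brick = L/(kA) = 0.205/(1.9×32.4) = 0.00333 K/W
R_outer film = 1/(h_o·A) = 1/(29.9×32.4) = 0.001032 K/W
Sum of the known resistances R_other = 0.01202 K/W
Required total resistance R_tot = ΔT/Q_allow = 621/8400 = 0.07393 K/W
R_perlite board = R_tot − R_other = 0.0619 K/W
L = R·k·A = 0.0619×0.0498×32.4

L ≈ 99.9 mm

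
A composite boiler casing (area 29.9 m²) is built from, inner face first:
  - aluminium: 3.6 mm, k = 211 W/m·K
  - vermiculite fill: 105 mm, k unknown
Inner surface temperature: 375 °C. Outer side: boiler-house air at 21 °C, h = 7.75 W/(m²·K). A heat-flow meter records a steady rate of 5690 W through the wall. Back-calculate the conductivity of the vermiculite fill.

Treating each layer as a thermal resistance in series:
R_aluminium = L/(kA) = 0.0036/(211×29.9) = 5.706×10^-7 K/W
R_outer film = 1/(h_o·A) = 1/(7.75×29.9) = 0.004315 K/W
Sum of known resistances R_other = 0.004316 K/W
Total R = ΔT/Q = 354/5690 = 0.06221 K/W
R_vermiculite fill = R_total − R_other = 0.0579 K/W
k = L/(R·A) = 0.105/(0.0579×29.9)

k ≈ 0.0607 W/(m·K)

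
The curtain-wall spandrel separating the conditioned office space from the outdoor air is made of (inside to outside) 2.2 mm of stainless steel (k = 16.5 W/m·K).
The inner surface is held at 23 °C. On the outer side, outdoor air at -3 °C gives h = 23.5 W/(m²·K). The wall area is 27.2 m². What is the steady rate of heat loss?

Q ≈ 16600 W

Using the resistance-network approach (series):
R_stainless steel = L/(kA) = 0.0022/(16.5×27.2) = 4.902×10^-6 K/W
R_outer film = 1/(h_o·A) = 1/(23.5×27.2) = 0.001564 K/W
R_total = 0.001569 K/W
Q = ΔT / R_total = 26 / 0.001569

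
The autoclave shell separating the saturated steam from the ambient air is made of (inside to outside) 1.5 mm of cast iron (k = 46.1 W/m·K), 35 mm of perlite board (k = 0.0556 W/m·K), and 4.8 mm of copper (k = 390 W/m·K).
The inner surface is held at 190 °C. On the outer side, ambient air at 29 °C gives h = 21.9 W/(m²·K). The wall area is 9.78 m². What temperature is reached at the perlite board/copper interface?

Series thermal resistances:
R_cast iron = L/(kA) = 0.0015/(46.1×9.78) = 3.327×10^-6 K/W
R_perlite board = L/(kA) = 0.035/(0.0556×9.78) = 0.06437 K/W
R_copper = L/(kA) = 0.0048/(390×9.78) = 1.258×10^-6 K/W
R_outer film = 1/(h_o·A) = 1/(21.9×9.78) = 0.004669 K/W
R_total = 0.06904 K/W;  Q = ΔT/R_total = 161/0.06904 = 2332 W
T_interface = T_inner − Q·ΣR(inner→interface) = 190 − 2330×0.06437

T ≈ 39.9 °C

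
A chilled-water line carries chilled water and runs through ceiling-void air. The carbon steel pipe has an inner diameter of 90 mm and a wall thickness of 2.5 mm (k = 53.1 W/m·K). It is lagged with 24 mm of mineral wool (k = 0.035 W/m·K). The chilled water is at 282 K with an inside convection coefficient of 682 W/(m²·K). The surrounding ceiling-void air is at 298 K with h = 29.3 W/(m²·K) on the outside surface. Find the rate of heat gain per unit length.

q′ ≈ 8.24 W/m

Per-layer cylindrical resistances, series-summed:
R_inner film = 1/(h_i·2πr₁L) = 1/(682×2π×0.045×1) = 0.005186 K/W
R_carbon steel pipe wall = ln(47.5/45)/(2π×53.1×1) = 1.621×10^-4 K/W
R_mineral wool = ln(71.5/47.5)/(2π×0.035×1) = 1.86 K/W
R_outer film = 1/(h_o·2πr_oL) = 1/(29.3×2π×0.0715×1) = 0.07597 K/W
R_total = 1.941 K/W
Q = ΔT/R_total = 16/1.941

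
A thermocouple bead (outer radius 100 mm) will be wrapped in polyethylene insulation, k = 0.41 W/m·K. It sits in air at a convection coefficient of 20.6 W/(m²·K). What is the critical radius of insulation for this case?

For a sphere r_cr = 2k/h = 2×0.41/20.6
r_cr = 39.8 mm; since the bare radius (100 mm) is above r_cr, any added insulation will reduce heat loss.

r_cr ≈ 39.8 mm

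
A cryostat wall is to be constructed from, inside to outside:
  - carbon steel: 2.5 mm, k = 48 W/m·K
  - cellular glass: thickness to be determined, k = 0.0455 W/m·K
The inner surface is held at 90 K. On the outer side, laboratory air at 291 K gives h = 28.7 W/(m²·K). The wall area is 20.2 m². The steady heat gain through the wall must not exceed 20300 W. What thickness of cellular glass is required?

L ≈ 7.51 mm

Treating each layer as a thermal resistance in series:
R_carbon steel = L/(kA) = 0.0025/(48×20.2) = 2.578×10^-6 K/W
R_outer film = 1/(h_o·A) = 1/(28.7×20.2) = 0.001725 K/W
Sum of the known resistances R_other = 0.001727 K/W
Required total resistance R_tot = ΔT/Q_allow = 201/20300 = 0.009901 K/W
R_cellular glass = R_tot − R_other = 0.008174 K/W
L = R·k·A = 0.008174×0.0455×20.2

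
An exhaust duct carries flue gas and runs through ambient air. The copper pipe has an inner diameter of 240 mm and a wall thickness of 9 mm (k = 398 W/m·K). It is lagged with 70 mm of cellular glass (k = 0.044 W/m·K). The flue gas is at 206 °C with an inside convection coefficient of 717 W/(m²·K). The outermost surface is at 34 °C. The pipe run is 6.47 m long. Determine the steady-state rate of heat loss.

Radial resistances (cylindrical: R_cond = ln(r_o/r_i)/(2πkL), R_conv = 1/(h·2πrL)):
R_inner film = 1/(h_i·2πr₁L) = 1/(717×2π×0.12×6.47) = 2.859×10^-4 K/W
R_copper pipe wall = ln(129/120)/(2π×398×6.47) = 4.47×10^-6 K/W
R_cellular glass = ln(199/129)/(2π×0.044×6.47) = 0.2424 K/W
R_total = 0.2426 K/W
Q = ΔT/R_total = 172/0.2426

Q ≈ 709 W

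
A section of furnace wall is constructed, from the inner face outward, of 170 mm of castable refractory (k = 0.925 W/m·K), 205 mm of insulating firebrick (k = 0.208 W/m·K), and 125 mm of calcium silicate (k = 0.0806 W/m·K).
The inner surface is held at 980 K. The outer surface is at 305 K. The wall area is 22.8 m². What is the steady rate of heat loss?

Q ≈ 5660 W

Treating each layer as a thermal resistance in series:
R_castable refractory = L/(kA) = 0.17/(0.925×22.8) = 0.008061 K/W
R_insulating firebrick = L/(kA) = 0.205/(0.208×22.8) = 0.04323 K/W
R_calcium silicate = L/(kA) = 0.125/(0.0806×22.8) = 0.06802 K/W
R_total = 0.1193 K/W
Q = ΔT / R_total = 675 / 0.1193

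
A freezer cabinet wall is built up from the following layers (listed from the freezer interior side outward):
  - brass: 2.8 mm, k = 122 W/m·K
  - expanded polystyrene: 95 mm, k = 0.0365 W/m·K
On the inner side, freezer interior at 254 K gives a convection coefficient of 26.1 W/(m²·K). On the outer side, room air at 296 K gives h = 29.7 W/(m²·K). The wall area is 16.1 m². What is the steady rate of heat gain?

Using the resistance-network approach (series):
R_inner film = 1/(h_i·A) = 1/(26.1×16.1) = 0.00238 K/W
R_brass = L/(kA) = 0.0028/(122×16.1) = 1.426×10^-6 K/W
R_expanded polystyrene = L/(kA) = 0.095/(0.0365×16.1) = 0.1617 K/W
R_outer film = 1/(h_o·A) = 1/(29.7×16.1) = 0.002091 K/W
R_total = 0.1661 K/W
Q = ΔT / R_total = 42 / 0.1661

Q ≈ 253 W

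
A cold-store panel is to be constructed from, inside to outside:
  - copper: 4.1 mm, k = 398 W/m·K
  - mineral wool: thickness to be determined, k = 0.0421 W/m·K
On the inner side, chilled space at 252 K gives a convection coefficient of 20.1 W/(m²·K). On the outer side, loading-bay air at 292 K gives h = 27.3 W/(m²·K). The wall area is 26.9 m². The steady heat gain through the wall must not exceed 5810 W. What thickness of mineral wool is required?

L ≈ 4.16 mm

Using the resistance-network approach (series):
R_inner film = 1/(h_i·A) = 1/(20.1×26.9) = 0.001849 K/W
R_copper = L/(kA) = 0.0041/(398×26.9) = 3.83×10^-7 K/W
R_outer film = 1/(h_o·A) = 1/(27.3×26.9) = 0.001362 K/W
Sum of the known resistances R_other = 0.003212 K/W
Required total resistance R_tot = ΔT/Q_allow = 40/5810 = 0.006885 K/W
R_mineral wool = R_tot − R_other = 0.003673 K/W
L = R·k·A = 0.003673×0.0421×26.9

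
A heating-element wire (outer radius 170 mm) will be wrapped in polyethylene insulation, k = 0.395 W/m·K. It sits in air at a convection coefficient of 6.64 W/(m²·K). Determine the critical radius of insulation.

For a cylinder r_cr = k/h = 0.395/6.64
r_cr = 59.5 mm; since the bare radius (170 mm) is above r_cr, any added insulation will reduce heat loss.

r_cr ≈ 59.5 mm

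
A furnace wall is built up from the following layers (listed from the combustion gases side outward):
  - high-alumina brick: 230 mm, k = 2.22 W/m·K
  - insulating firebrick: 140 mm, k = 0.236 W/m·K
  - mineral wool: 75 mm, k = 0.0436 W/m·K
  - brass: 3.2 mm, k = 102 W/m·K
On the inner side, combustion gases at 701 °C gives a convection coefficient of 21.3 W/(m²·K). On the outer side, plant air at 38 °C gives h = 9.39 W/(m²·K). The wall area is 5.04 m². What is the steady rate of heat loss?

Series thermal resistances:
R_inner film = 1/(h_i·A) = 1/(21.3×5.04) = 0.009315 K/W
R_high-alumina brick = L/(kA) = 0.23/(2.22×5.04) = 0.02056 K/W
R_insulating firebrick = L/(kA) = 0.14/(0.236×5.04) = 0.1177 K/W
R_mineral wool = L/(kA) = 0.075/(0.0436×5.04) = 0.3413 K/W
R_brass = L/(kA) = 0.0032/(102×5.04) = 6.225×10^-6 K/W
R_outer film = 1/(h_o·A) = 1/(9.39×5.04) = 0.02113 K/W
R_total = 0.51 K/W
Q = ΔT / R_total = 663 / 0.51

Q ≈ 1300 W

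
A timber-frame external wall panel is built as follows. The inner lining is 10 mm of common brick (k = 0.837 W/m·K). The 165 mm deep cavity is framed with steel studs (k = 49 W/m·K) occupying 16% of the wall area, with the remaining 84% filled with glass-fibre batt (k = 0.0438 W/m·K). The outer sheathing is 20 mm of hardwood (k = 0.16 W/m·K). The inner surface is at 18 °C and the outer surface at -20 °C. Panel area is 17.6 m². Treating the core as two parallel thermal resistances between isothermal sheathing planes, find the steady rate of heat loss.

Q ≈ 4240 W

Sheathing layers in series; stud and cavity paths in parallel between them.
R_inner = 0.01/(0.837×17.6) = 6.788×10^-4 K/W
R_stud  = 0.165/(49×0.16×17.6) = 0.001196 K/W
R_cav   = 0.165/(0.0438×0.84×17.6) = 0.2548 K/W
1/R_core = 1/R_stud + 1/R_cav → R_core = 0.00119 K/W
R_outer = 0.02/(0.16×17.6) = 0.007102 K/W
R_total = 0.008971 K/W
Q = ΔT/R_total = 38/0.008971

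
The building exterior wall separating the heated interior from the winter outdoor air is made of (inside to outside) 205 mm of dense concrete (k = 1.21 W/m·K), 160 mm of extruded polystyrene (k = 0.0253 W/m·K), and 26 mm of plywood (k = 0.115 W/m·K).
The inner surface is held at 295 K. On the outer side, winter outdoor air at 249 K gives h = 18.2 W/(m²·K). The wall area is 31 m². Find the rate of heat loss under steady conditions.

Q ≈ 210 W

Treating each layer as a thermal resistance in series:
R_dense concrete = L/(kA) = 0.205/(1.21×31) = 0.005465 K/W
R_extruded polystyrene = L/(kA) = 0.16/(0.0253×31) = 0.204 K/W
R_plywood = L/(kA) = 0.026/(0.115×31) = 0.007293 K/W
R_outer film = 1/(h_o·A) = 1/(18.2×31) = 0.001772 K/W
R_total = 0.2185 K/W
Q = ΔT / R_total = 46 / 0.2185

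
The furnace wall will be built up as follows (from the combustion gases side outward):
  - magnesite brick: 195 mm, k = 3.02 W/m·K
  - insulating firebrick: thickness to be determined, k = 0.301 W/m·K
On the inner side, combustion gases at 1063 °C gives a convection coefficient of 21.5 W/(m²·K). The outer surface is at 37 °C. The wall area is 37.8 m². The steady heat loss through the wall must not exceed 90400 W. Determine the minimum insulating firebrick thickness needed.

L ≈ 95.7 mm

Treating each layer as a thermal resistance in series:
R_inner film = 1/(h_i·A) = 1/(21.5×37.8) = 0.00123 K/W
R_magnesite brick = L/(kA) = 0.195/(3.02×37.8) = 0.001708 K/W
Sum of the known resistances R_other = 0.002939 K/W
Required total resistance R_tot = ΔT/Q_allow = 1026/90400 = 0.01135 K/W
R_insulating firebrick = R_tot − R_other = 0.008411 K/W
L = R·k·A = 0.008411×0.301×37.8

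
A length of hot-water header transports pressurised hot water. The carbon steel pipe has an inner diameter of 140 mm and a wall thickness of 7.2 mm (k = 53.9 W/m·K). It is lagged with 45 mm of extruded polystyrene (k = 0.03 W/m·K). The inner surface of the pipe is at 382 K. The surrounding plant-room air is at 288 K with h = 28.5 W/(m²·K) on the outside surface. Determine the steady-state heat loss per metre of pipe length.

Per-layer cylindrical resistances, series-summed:
R_carbon steel pipe wall = ln(77.2/70)/(2π×53.9×1) = 2.891×10^-4 K/W
R_extruded polystyrene = ln(122.2/77.2)/(2π×0.03×1) = 2.436 K/W
R_outer film = 1/(h_o·2πr_oL) = 1/(28.5×2π×0.1222×1) = 0.0457 K/W
R_total = 2.482 K/W
Q = ΔT/R_total = 94/2.482

q′ ≈ 37.9 W/m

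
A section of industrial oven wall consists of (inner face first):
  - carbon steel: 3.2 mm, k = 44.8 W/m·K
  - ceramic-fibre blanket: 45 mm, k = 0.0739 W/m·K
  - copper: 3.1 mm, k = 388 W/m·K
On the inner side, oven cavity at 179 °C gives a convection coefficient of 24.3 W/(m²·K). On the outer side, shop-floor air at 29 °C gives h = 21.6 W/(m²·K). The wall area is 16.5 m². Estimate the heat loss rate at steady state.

Treating each layer as a thermal resistance in series:
R_inner film = 1/(h_i·A) = 1/(24.3×16.5) = 0.002494 K/W
R_carbon steel = L/(kA) = 0.0032/(44.8×16.5) = 4.329×10^-6 K/W
R_ceramic-fibre blanket = L/(kA) = 0.045/(0.0739×16.5) = 0.0369 K/W
R_copper = L/(kA) = 0.0031/(388×16.5) = 4.842×10^-7 K/W
R_outer film = 1/(h_o·A) = 1/(21.6×16.5) = 0.002806 K/W
R_total = 0.04221 K/W
Q = ΔT / R_total = 150 / 0.04221

Q ≈ 3550 W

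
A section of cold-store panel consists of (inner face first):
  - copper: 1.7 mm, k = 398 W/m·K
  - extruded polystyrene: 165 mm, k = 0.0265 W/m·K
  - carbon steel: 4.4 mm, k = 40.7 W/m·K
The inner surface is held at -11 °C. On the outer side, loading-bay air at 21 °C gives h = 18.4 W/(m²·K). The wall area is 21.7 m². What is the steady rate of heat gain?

Using the resistance-network approach (series):
R_copper = L/(kA) = 0.0017/(398×21.7) = 1.968×10^-7 K/W
R_extruded polystyrene = L/(kA) = 0.165/(0.0265×21.7) = 0.2869 K/W
R_carbon steel = L/(kA) = 0.0044/(40.7×21.7) = 4.982×10^-6 K/W
R_outer film = 1/(h_o·A) = 1/(18.4×21.7) = 0.002505 K/W
R_total = 0.2894 K/W
Q = ΔT / R_total = 32 / 0.2894

Q ≈ 111 W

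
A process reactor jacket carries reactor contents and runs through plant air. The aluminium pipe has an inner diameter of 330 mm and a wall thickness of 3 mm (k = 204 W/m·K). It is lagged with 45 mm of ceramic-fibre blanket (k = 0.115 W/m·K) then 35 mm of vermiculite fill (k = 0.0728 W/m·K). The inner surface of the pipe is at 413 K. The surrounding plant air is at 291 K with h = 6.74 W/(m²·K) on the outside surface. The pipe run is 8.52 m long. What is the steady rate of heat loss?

Q ≈ 1370 W

Treating each annulus and film as a series resistance:
R_aluminium pipe wall = ln(168/165)/(2π×204×8.52) = 1.65×10^-6 K/W
R_ceramic-fibre blanket = ln(213/168)/(2π×0.115×8.52) = 0.03855 K/W
R_vermiculite fill = ln(248/213)/(2π×0.0728×8.52) = 0.03904 K/W
R_outer film = 1/(h_o·2πr_oL) = 1/(6.74×2π×0.248×8.52) = 0.01118 K/W
R_total = 0.08877 K/W
Q = ΔT/R_total = 122/0.08877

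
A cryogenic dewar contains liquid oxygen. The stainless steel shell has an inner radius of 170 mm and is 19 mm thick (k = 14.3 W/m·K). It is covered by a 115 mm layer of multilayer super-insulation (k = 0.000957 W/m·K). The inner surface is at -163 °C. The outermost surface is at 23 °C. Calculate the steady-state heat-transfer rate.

Q ≈ 1.12 W

For a spherical shell R = (1/r₁ − 1/r₂)/(4πk); film R = 1/(h·4πr²). In series:
R_stainless steel shell = (1/0.17 − 1/0.189)/(4π×14.3) = 0.003291 K/W
R_multilayer super-insulation = (1/0.189 − 1/0.304)/(4π×0.000957) = 166.4 K/W
R_total = 166.4 K/W
Q = ΔT/R_total = 186/166.4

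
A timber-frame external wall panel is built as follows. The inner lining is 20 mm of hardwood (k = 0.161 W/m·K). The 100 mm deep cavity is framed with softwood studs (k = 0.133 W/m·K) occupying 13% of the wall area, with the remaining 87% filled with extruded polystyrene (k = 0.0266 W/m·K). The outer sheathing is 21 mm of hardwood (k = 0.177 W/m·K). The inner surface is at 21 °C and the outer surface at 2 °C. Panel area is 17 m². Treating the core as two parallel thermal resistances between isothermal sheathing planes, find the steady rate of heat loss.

Sheathing layers in series; stud and cavity paths in parallel between them.
R_inner = 0.02/(0.161×17) = 0.007307 K/W
R_stud  = 0.1/(0.133×0.13×17) = 0.3402 K/W
R_cav   = 0.1/(0.0266×0.87×17) = 0.2542 K/W
1/R_core = 1/R_stud + 1/R_cav → R_core = 0.1455 K/W
R_outer = 0.021/(0.177×17) = 0.006979 K/W
R_total = 0.1598 K/W
Q = ΔT/R_total = 19/0.1598

Q ≈ 119 W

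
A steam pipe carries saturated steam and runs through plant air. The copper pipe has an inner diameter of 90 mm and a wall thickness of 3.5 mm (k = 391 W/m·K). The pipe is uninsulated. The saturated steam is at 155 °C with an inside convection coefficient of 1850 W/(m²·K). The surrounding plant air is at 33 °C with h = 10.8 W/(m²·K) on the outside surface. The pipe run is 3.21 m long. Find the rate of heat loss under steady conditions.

Treating each annulus and film as a series resistance:
R_inner film = 1/(h_i·2πr₁L) = 1/(1850×2π×0.045×3.21) = 5.956×10^-4 K/W
R_copper pipe wall = ln(48.5/45)/(2π×391×3.21) = 9.498×10^-6 K/W
R_outer film = 1/(h_o·2πr_oL) = 1/(10.8×2π×0.0485×3.21) = 0.09466 K/W
R_total = 0.09526 K/W
Q = ΔT/R_total = 122/0.09526

Q ≈ 1280 W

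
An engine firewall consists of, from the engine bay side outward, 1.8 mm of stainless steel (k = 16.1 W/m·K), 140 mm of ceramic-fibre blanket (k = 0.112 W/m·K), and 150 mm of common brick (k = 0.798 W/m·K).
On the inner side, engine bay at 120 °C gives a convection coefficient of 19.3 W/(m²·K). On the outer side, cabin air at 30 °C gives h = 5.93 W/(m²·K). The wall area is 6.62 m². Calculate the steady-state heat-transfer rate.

Model the wall as resistances in series:
R_inner film = 1/(h_i·A) = 1/(19.3×6.62) = 0.007827 K/W
R_stainless steel = L/(kA) = 0.0018/(16.1×6.62) = 1.689×10^-5 K/W
R_ceramic-fibre blanket = L/(kA) = 0.14/(0.112×6.62) = 0.1888 K/W
R_common brick = L/(kA) = 0.15/(0.798×6.62) = 0.02839 K/W
R_outer film = 1/(h_o·A) = 1/(5.93×6.62) = 0.02547 K/W
R_total = 0.2505 K/W
Q = ΔT / R_total = 90 / 0.2505

Q ≈ 359 W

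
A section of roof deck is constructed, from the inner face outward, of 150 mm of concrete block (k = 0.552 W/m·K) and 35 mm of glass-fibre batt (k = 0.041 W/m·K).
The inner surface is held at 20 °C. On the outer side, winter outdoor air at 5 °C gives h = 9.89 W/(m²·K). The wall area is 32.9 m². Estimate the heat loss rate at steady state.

Treating each layer as a thermal resistance in series:
R_concrete block = L/(kA) = 0.15/(0.552×32.9) = 0.00826 K/W
R_glass-fibre batt = L/(kA) = 0.035/(0.041×32.9) = 0.02595 K/W
R_outer film = 1/(h_o·A) = 1/(9.89×32.9) = 0.003073 K/W
R_total = 0.03728 K/W
Q = ΔT / R_total = 15 / 0.03728

Q ≈ 402 W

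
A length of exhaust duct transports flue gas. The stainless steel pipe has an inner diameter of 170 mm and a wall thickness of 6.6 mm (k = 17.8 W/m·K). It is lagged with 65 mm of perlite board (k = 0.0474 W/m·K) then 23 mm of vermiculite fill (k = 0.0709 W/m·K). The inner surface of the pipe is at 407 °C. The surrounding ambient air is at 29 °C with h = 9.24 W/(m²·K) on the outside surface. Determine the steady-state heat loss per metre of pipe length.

For a radial system each layer contributes R = ln(r_out/r_in)/(2πkL); films add R = 1/(hA).
R_stainless steel pipe wall = ln(91.6/85)/(2π×17.8×1) = 6.686×10^-4 K/W
R_perlite board = ln(156.6/91.6)/(2π×0.0474×1) = 1.801 K/W
R_vermiculite fill = ln(179.6/156.6)/(2π×0.0709×1) = 0.3076 K/W
R_outer film = 1/(h_o·2πr_oL) = 1/(9.24×2π×0.1796×1) = 0.09591 K/W
R_total = 2.205 K/W
Q = ΔT/R_total = 378/2.205

q′ ≈ 171 W/m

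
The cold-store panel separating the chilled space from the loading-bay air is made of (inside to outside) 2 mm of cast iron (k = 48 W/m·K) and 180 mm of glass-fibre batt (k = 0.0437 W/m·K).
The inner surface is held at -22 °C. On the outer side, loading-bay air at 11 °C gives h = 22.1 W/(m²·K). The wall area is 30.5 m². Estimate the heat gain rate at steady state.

Q ≈ 242 W

Thermal resistances in series:
R_cast iron = L/(kA) = 0.002/(48×30.5) = 1.366×10^-6 K/W
R_glass-fibre batt = L/(kA) = 0.18/(0.0437×30.5) = 0.135 K/W
R_outer film = 1/(h_o·A) = 1/(22.1×30.5) = 0.001484 K/W
R_total = 0.1365 K/W
Q = ΔT / R_total = 33 / 0.1365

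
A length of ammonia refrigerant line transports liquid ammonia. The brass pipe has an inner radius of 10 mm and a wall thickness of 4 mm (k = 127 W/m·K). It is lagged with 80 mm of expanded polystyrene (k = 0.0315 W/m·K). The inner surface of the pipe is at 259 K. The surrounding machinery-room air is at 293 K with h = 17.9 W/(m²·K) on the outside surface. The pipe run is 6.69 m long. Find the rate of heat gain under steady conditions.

Q ≈ 23.4 W

Radial resistances (cylindrical: R_cond = ln(r_o/r_i)/(2πkL), R_conv = 1/(h·2πrL)):
R_brass pipe wall = ln(14/10)/(2π×127×6.69) = 6.303×10^-5 K/W
R_expanded polystyrene = ln(94/14)/(2π×0.0315×6.69) = 1.438 K/W
R_outer film = 1/(h_o·2πr_oL) = 1/(17.9×2π×0.094×6.69) = 0.01414 K/W
R_total = 1.452 K/W
Q = ΔT/R_total = 34/1.452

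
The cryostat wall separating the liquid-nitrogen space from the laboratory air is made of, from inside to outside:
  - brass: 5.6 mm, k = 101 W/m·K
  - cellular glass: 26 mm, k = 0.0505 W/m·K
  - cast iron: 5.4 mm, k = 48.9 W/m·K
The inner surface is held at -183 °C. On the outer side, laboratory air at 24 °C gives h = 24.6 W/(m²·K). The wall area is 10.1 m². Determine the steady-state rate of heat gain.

Q ≈ 3760 W

Series thermal resistances:
R_brass = L/(kA) = 0.0056/(101×10.1) = 5.49×10^-6 K/W
R_cellular glass = L/(kA) = 0.026/(0.0505×10.1) = 0.05098 K/W
R_cast iron = L/(kA) = 0.0054/(48.9×10.1) = 1.093×10^-5 K/W
R_outer film = 1/(h_o·A) = 1/(24.6×10.1) = 0.004025 K/W
R_total = 0.05502 K/W
Q = ΔT / R_total = 207 / 0.05502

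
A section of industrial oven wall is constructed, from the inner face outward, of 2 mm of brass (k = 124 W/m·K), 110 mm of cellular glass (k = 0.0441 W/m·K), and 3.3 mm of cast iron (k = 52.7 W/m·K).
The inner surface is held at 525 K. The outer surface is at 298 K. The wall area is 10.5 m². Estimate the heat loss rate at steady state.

Model the wall as resistances in series:
R_brass = L/(kA) = 0.002/(124×10.5) = 1.536×10^-6 K/W
R_cellular glass = L/(kA) = 0.11/(0.0441×10.5) = 0.2376 K/W
R_cast iron = L/(kA) = 0.0033/(52.7×10.5) = 5.964×10^-6 K/W
R_total = 0.2376 K/W
Q = ΔT / R_total = 227 / 0.2376

Q ≈ 956 W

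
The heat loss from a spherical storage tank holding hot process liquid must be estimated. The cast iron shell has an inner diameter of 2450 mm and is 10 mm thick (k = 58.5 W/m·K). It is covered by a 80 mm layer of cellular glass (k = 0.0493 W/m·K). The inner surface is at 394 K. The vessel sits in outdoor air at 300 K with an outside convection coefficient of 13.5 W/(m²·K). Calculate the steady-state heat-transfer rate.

Q ≈ 1130 W

Each spherical layer contributes R = (1/r_i − 1/r_o)/(4πk):
R_cast iron shell = (1/1.225 − 1/1.235)/(4π×58.5) = 8.991×10^-6 K/W
R_cellular glass = (1/1.235 − 1/1.315)/(4π×0.0493) = 0.07951 K/W
R_outer film = 1/(h·4πr_o²) = 1/(13.5×4π×1.315²) = 0.003409 K/W
R_total = 0.08293 K/W
Q = ΔT/R_total = 94/0.08293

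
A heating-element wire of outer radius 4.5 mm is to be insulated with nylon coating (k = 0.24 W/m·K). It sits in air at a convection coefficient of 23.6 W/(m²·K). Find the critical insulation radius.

r_cr ≈ 10.2 mm

For a cylinder r_cr = k/h = 0.24/23.6
r_cr = 10.2 mm; since the bare radius (4.5 mm) is below r_cr, adding a thin layer of insulation will *increase* heat loss.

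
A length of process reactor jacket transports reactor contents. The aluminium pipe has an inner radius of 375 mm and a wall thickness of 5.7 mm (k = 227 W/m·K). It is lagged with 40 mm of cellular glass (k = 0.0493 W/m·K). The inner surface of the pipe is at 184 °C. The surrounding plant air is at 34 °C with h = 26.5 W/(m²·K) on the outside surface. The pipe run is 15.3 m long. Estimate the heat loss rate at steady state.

Q ≈ 6810 W

Cylindrical conduction, so R = ln(r₂/r₁)/(2πkL) per layer, in series:
R_aluminium pipe wall = ln(380.7/375)/(2π×227×15.3) = 6.913×10^-7 K/W
R_cellular glass = ln(420.7/380.7)/(2π×0.0493×15.3) = 0.02108 K/W
R_outer film = 1/(h_o·2πr_oL) = 1/(26.5×2π×0.4207×15.3) = 9.331×10^-4 K/W
R_total = 0.02201 K/W
Q = ΔT/R_total = 150/0.02201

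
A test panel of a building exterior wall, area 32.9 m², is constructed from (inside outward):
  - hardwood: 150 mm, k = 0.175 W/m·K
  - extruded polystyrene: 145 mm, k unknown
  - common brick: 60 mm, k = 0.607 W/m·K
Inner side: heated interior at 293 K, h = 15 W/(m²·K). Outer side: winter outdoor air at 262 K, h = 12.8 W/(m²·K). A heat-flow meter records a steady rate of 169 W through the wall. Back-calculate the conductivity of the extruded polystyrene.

Treating each layer as a thermal resistance in series:
R_inner film = 1/(h_i·A) = 1/(15×32.9) = 0.002026 K/W
R_hardwood = L/(kA) = 0.15/(0.175×32.9) = 0.02605 K/W
R_common brick = L/(kA) = 0.06/(0.607×32.9) = 0.003004 K/W
R_outer film = 1/(h_o·A) = 1/(12.8×32.9) = 0.002375 K/W
Sum of known resistances R_other = 0.03346 K/W
Total R = ΔT/Q = 31/169 = 0.1834 K/W
R_extruded polystyrene = R_total − R_other = 0.15 K/W
k = L/(R·A) = 0.145/(0.15×32.9)

k ≈ 0.0294 W/(m·K)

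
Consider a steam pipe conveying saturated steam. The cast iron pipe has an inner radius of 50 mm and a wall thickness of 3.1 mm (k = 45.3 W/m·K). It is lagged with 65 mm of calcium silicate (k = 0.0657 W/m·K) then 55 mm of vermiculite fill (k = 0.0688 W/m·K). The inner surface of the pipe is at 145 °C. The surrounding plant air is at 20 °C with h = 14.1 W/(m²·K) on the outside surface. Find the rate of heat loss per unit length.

q′ ≈ 43.3 W/m

Radial resistances (cylindrical: R_cond = ln(r_o/r_i)/(2πkL), R_conv = 1/(h·2πrL)):
R_cast iron pipe wall = ln(53.1/50)/(2π×45.3×1) = 2.113×10^-4 K/W
R_calcium silicate = ln(118.1/53.1)/(2π×0.0657×1) = 1.936 K/W
R_vermiculite fill = ln(173.1/118.1)/(2π×0.0688×1) = 0.8845 K/W
R_outer film = 1/(h_o·2πr_oL) = 1/(14.1×2π×0.1731×1) = 0.06521 K/W
R_total = 2.886 K/W
Q = ΔT/R_total = 125/2.886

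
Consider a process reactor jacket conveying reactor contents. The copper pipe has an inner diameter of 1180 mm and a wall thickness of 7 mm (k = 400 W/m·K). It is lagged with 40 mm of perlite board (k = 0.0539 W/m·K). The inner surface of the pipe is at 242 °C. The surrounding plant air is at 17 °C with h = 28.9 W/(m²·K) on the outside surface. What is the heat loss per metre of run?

q′ ≈ 1120 W/m

Radial resistances (cylindrical: R_cond = ln(r_o/r_i)/(2πkL), R_conv = 1/(h·2πrL)):
R_copper pipe wall = ln(597/590)/(2π×400×1) = 4.693×10^-6 K/W
R_perlite board = ln(637/597)/(2π×0.0539×1) = 0.1915 K/W
R_outer film = 1/(h_o·2πr_oL) = 1/(28.9×2π×0.637×1) = 0.008645 K/W
R_total = 0.2001 K/W
Q = ΔT/R_total = 225/0.2001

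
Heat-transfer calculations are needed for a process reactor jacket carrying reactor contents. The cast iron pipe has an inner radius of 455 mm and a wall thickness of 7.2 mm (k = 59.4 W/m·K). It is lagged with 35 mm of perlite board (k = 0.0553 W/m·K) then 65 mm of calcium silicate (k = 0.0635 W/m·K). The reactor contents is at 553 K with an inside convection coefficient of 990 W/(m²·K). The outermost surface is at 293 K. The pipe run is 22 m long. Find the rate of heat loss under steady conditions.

Q ≈ 11000 W

For a radial system each layer contributes R = ln(r_out/r_in)/(2πkL); films add R = 1/(hA).
R_inner film = 1/(h_i·2πr₁L) = 1/(990×2π×0.455×22) = 1.606×10^-5 K/W
R_cast iron pipe wall = ln(462.2/455)/(2π×59.4×22) = 1.912×10^-6 K/W
R_perlite board = ln(497.2/462.2)/(2π×0.0553×22) = 0.009549 K/W
R_calcium silicate = ln(562.2/497.2)/(2π×0.0635×22) = 0.014 K/W
R_total = 0.02356 K/W
Q = ΔT/R_total = 260/0.02356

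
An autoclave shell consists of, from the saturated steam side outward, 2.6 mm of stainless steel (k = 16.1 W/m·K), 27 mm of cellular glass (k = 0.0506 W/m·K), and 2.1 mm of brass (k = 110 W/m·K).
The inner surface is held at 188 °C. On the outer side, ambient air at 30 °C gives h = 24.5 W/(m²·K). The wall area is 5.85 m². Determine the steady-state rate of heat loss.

Treating each layer as a thermal resistance in series:
R_stainless steel = L/(kA) = 0.0026/(16.1×5.85) = 2.761×10^-5 K/W
R_cellular glass = L/(kA) = 0.027/(0.0506×5.85) = 0.09121 K/W
R_brass = L/(kA) = 0.0021/(110×5.85) = 3.263×10^-6 K/W
R_outer film = 1/(h_o·A) = 1/(24.5×5.85) = 0.006977 K/W
R_total = 0.09822 K/W
Q = ΔT / R_total = 158 / 0.09822

Q ≈ 1610 W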